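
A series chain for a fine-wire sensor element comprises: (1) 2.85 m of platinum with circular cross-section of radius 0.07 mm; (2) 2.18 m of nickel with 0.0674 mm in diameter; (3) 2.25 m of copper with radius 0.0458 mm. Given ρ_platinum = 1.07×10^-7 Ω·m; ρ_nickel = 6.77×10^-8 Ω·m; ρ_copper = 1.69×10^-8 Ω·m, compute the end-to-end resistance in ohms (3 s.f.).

66.9 Ω

Seg 1: A = πr² = π(7.0000e-05 m)² = 1.539e-08 m²
R_1 = (1.07×10^-7)(2.85)/(1.539e-08) = 19.81 Ω
Seg 2: A = π(d/2)² = π(3.3700e-05 m)² = 3.568e-09 m²
R_2 = (6.77×10^-8)(2.18)/(3.568e-09) = 41.37 Ω
Seg 3: A = πr² = π(4.5800e-05 m)² = 6.590e-09 m²
R_3 = (1.69×10^-8)(2.25)/(6.590e-09) = 5.77 Ω
R_total = R_1 + R_2 + R_3 = 66.9 Ω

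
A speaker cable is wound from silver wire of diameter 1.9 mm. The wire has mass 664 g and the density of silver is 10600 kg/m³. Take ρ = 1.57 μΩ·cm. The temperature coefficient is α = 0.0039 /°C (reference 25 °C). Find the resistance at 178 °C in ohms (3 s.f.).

0.195 Ω

ρ = 1.57 μΩ·cm = 1.57×10^-8 Ω·m
A = π(d/2)² = π(9.5000e-04 m)² = 2.8353e-06 m²
L = m/(density·A) = 0.664/(10600×2.8353e-06) = 22.09 m
R = ρL/A = (1.57×10^-8)(22.09)/(2.8353e-06) = 0.1223 Ω
R(178 °C) = 0.1223 × (1 + 0.0039×153) = 0.195 Ω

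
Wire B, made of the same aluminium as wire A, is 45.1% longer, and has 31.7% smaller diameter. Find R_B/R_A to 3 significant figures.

3.11

R ∝ L/d², so R_B/R_A = (1 + 45.1/100) × (1 − 31.7/100)⁻²
= 1.451 × 2.144 = 3.11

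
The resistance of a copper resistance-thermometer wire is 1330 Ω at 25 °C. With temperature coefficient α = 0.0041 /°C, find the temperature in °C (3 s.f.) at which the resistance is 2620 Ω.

262 °C

R = R₀(1 + α(T − T₀)) ⇒ T = T₀ + (R/R₀ − 1)/α
T = 25 + (2620/1330 − 1)/0.0041 = 25 + (0.9699)/0.0041 = 262 °C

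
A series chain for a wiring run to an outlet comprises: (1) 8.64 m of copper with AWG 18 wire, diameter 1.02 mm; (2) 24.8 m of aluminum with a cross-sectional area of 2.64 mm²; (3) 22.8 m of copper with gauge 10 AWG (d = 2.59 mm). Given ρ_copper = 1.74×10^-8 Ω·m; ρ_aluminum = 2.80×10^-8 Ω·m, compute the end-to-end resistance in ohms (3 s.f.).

Seg 1: A = π(1.02/2 mm)² = π(5.1000e-04 m)² = 8.171e-07 m²
R_1 = (1.74×10^-8)(8.64)/(8.171e-07) = 0.184 Ω
Seg 2: A = 2.64 mm² = 2.640e-06 m²
R_2 = (2.80×10^-8)(24.8)/(2.640e-06) = 0.263 Ω
Seg 3: A = π(2.59/2 mm)² = π(1.2950e-03 m)² = 5.269e-06 m²
R_3 = (1.74×10^-8)(22.8)/(5.269e-06) = 0.0753 Ω
R_total = R_1 + R_2 + R_3 = 0.522 Ω

0.522 Ω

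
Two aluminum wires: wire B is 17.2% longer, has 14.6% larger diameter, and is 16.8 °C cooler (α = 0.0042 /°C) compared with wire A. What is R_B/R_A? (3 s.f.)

R ∝ ρL/d² with ρ ∝ (1+αΔT), so R_B/R_A = (1 + 17.2/100) × (1 + 14.6/100)⁻² × (1 − 0.0042×16.8)
= 1.172 × 0.7614 × 0.9294 = 0.829

0.829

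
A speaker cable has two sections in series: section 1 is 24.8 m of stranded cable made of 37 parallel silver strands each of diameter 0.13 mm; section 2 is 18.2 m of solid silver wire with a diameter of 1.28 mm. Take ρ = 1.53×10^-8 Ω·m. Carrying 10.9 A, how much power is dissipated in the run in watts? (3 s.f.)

Section 1: A_strand = π(6.5000e-05)² = 1.327e-08 m²; R₁ = ρL/(N·A_s) = (1.53×10^-8)(24.8)/(37×1.327e-08) = 0.7726 Ω
Section 2: A = π(d/2)² = π(6.4000e-04 m)² = 1.287e-06 m²
R₂ = (1.53×10^-8)(18.2)/(1.287e-06) = 0.2164 Ω
R = R₁ + R₂ = 0.989 Ω
P = I²R = (10.9)² × 0.989 = 118 W

118 W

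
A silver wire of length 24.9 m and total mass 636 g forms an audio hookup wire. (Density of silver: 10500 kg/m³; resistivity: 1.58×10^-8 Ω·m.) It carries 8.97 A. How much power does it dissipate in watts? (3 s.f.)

13.0 W

A = m/(density·L) = 0.636/(10500×24.9) = 2.4326e-06 m²
R = ρL/A = (1.58×10^-8)(24.9)/(2.4326e-06) = 0.1617 Ω
P = I²R = (8.97)² × 0.1617 = 13.0 W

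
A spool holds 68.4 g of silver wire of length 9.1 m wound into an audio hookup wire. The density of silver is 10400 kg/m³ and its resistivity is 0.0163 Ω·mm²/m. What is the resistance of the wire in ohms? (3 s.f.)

0.205 Ω

ρ = 0.0163 Ω·mm²/m = 1.63×10^-8 Ω·m
A = m/(density·L) = 0.0684/(10400×9.1) = 7.2274e-07 m²
R = ρL/A = (1.63×10^-8)(9.1)/(7.2274e-07) = 0.205 Ω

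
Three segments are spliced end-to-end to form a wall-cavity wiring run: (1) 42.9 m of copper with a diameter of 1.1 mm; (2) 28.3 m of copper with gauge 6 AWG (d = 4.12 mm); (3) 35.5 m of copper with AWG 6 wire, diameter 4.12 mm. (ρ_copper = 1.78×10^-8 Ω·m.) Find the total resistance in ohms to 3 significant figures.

0.889 Ω

Seg 1: A = π(d/2)² = π(5.5000e-04 m)² = 9.503e-07 m²
R_1 = (1.78×10^-8)(42.9)/(9.503e-07) = 0.8035 Ω
Seg 2: A = π(4.12/2 mm)² = π(2.0600e-03 m)² = 1.333e-05 m²
R_2 = (1.78×10^-8)(28.3)/(1.333e-05) = 0.03779 Ω
Seg 3: A = π(4.12/2 mm)² = π(2.0600e-03 m)² = 1.333e-05 m²
R_3 = (1.78×10^-8)(35.5)/(1.333e-05) = 0.0474 Ω
R_total = R_1 + R_2 + R_3 = 0.889 Ω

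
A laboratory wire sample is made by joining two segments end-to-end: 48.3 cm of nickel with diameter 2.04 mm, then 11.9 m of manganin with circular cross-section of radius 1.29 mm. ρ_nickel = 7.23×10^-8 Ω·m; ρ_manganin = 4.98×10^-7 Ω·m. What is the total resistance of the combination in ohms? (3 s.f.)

1.14 Ω

Segment 1: A = π(d/2)² = π(1.0200e-03 m)² = 3.269e-06 m²
R₁ = ρL/A = (7.23×10^-8)(0.483)/(3.269e-06) = 0.01068 Ω
Segment 2: A = πr² = π(1.2900e-03 m)² = 5.228e-06 m²
R₂ = (4.98×10^-7)(11.9)/(5.228e-06) = 1.134 Ω
R = R₁ + R₂ = 1.14 Ω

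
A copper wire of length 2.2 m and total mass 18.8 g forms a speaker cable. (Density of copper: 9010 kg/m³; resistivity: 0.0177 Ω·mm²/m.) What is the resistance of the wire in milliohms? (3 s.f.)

ρ = 0.0177 Ω·mm²/m = 1.77×10^-8 Ω·m
A = m/(density·L) = 0.0188/(9010×2.2) = 9.4844e-07 m²
R = ρL/A = (1.77×10^-8)(2.2)/(9.4844e-07) = 41.1 mΩ

41.1 mΩ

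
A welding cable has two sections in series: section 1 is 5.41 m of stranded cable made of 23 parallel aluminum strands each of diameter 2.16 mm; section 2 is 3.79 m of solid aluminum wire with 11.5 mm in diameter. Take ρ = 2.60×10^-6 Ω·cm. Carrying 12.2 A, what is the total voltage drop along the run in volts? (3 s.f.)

ρ = 2.60×10^-6 Ω·cm = 2.60×10^-8 Ω·m
Section 1: A_strand = π(1.0800e-03)² = 3.664e-06 m²; R₁ = ρL/(N·A_s) = (2.60×10^-8)(5.41)/(23×3.664e-06) = 0.001669 Ω
Section 2: A = π(d/2)² = π(5.7500e-03 m)² = 1.039e-04 m²
R₂ = (2.60×10^-8)(3.79)/(1.039e-04) = 9.487×10^-4 Ω
R = R₁ + R₂ = 0.002618 Ω
V = IR = 12.2 × 0.002618 = 0.0319 V

0.0319 V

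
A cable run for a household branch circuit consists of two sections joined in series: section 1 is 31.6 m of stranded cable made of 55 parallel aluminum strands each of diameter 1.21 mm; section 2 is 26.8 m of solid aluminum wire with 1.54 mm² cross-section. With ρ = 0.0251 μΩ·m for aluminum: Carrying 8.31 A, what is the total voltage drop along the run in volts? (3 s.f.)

3.73 V

ρ = 0.0251 μΩ·m = 2.51×10^-8 Ω·m
Section 1: A_strand = π(6.0500e-04)² = 1.150e-06 m²; R₁ = ρL/(N·A_s) = (2.51×10^-8)(31.6)/(55×1.150e-06) = 0.01254 Ω
Section 2: A = 1.54 mm² = 1.540e-06 m²
R₂ = (2.51×10^-8)(26.8)/(1.540e-06) = 0.4368 Ω
R = R₁ + R₂ = 0.4493 Ω
V = IR = 8.31 × 0.4493 = 3.73 V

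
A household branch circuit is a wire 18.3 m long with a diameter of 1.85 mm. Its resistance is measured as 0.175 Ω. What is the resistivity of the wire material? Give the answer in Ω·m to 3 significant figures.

A = π(d/2)² = π(9.2500e-04 m)² = 2.688e-06 m²
ρ = RA/L = (0.175)(2.688e-06)/(18.3) = 2.57×10^-8 Ω·m

2.57×10^-8 Ω·m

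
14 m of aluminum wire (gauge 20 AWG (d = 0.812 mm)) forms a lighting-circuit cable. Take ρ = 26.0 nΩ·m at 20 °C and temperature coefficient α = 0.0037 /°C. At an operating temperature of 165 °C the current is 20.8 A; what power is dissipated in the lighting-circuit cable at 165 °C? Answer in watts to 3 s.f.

467 W

ρ = 26.0 nΩ·m = 2.60×10^-8 Ω·m
A = π(0.812/2 mm)² = π(4.0600e-04 m)² = 5.178e-07 m²
R₍20₎ = ρL/A = (2.60×10^-8)(14)/(5.178e-07) = 0.7029 Ω
R₍165₎ = R₍20₎(1 + αΔT) = 0.7029 × (1 + 0.0037×145) = 1.08 Ω
P = I²R = (20.8)² × 1.08 = 467 W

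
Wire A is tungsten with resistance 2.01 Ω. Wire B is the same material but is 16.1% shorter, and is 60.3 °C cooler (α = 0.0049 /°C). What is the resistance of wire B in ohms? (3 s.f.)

R ∝ ρL/d² with ρ ∝ (1+αΔT), so R_B/R_A = (1 − 16.1/100) × (1 − 0.0049×60.3)
= 0.839 × 0.7045 = 0.5911
R_B = 0.5911 × 2.01 = 1.19 Ω

1.19 Ω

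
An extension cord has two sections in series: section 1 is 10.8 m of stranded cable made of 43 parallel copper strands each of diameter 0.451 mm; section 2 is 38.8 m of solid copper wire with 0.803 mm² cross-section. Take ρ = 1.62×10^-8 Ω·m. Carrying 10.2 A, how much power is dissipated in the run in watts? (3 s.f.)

Section 1: A_strand = π(2.2550e-04)² = 1.598e-07 m²; R₁ = ρL/(N·A_s) = (1.62×10^-8)(10.8)/(43×1.598e-07) = 0.02547 Ω
Section 2: A = 0.803 mm² = 8.030e-07 m²
R₂ = (1.62×10^-8)(38.8)/(8.030e-07) = 0.7828 Ω
R = R₁ + R₂ = 0.8082 Ω
P = I²R = (10.2)² × 0.8082 = 84.1 W

84.1 W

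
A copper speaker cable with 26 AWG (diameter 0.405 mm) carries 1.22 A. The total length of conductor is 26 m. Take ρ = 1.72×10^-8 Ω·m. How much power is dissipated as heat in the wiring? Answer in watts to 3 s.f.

A = π(0.405/2 mm)² = π(2.0250e-04 m)² = 1.288e-07 m²
R = ρL/A = (1.72×10^-8)(26)/(1.288e-07) = 3.471 Ω
P = I²R = (1.22)² × 3.471 = 5.17 W

5.17 W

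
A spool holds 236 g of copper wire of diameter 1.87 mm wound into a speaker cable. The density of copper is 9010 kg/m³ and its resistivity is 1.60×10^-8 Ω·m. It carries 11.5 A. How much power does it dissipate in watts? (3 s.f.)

7.35 W

A = π(d/2)² = π(9.3500e-04 m)² = 2.7465e-06 m²
L = m/(density·A) = 0.236/(9010×2.7465e-06) = 9.537 m
R = ρL/A = (1.60×10^-8)(9.537)/(2.7465e-06) = 0.05556 Ω
P = I²R = (11.5)² × 0.05556 = 7.35 W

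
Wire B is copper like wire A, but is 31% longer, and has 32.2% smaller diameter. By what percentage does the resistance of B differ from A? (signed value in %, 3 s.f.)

R ∝ L/d², so R_B/R_A = (1 + 31/100) × (1 − 32.2/100)⁻²
= 1.31 × 2.175 = 2.85
(R_B − R_A)/R_A = 2.85 − 1 = 185%

185%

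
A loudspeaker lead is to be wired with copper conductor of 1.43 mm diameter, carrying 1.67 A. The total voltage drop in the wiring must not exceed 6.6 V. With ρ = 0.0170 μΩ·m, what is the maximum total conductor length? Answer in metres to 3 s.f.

373 m

ρ = 0.0170 μΩ·m = 1.70×10^-8 Ω·m
A = π(d/2)² = π(7.1500e-04 m)² = 1.606e-06 m²
L_max = V_max·A/(1·ρI) = (6.6)(1.606e-06)/(1.70×10^-8×1.67) = 373 m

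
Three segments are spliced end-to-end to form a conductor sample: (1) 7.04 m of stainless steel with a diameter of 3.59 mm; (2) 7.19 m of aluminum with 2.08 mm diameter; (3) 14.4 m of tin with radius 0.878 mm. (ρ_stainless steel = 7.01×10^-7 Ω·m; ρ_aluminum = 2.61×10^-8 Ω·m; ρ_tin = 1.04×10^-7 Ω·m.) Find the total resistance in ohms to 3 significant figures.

Seg 1: A = π(d/2)² = π(1.7950e-03 m)² = 1.012e-05 m²
R_1 = (7.01×10^-7)(7.04)/(1.012e-05) = 0.4875 Ω
Seg 2: A = π(d/2)² = π(1.0400e-03 m)² = 3.398e-06 m²
R_2 = (2.61×10^-8)(7.19)/(3.398e-06) = 0.05523 Ω
Seg 3: A = πr² = π(8.7800e-04 m)² = 2.422e-06 m²
R_3 = (1.04×10^-7)(14.4)/(2.422e-06) = 0.6184 Ω
R_total = R_1 + R_2 + R_3 = 1.16 Ω

1.16 Ω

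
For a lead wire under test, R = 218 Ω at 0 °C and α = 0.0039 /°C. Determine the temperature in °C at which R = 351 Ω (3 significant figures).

156 °C

R = R₀(1 + α(T − T₀)) ⇒ T = T₀ + (R/R₀ − 1)/α
T = 0 + (351/218 − 1)/0.0039 = 0 + (0.6101)/0.0039 = 156 °C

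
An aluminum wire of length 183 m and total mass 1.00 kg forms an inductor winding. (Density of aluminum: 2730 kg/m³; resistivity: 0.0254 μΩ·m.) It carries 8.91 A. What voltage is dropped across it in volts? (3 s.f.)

ρ = 0.0254 μΩ·m = 2.54×10^-8 Ω·m
A = m/(density·L) = 1/(2730×183) = 2.0016e-06 m²
R = ρL/A = (2.54×10^-8)(183)/(2.0016e-06) = 2.322 Ω
V = IR = 8.91 × 2.322 = 20.7 V

20.7 V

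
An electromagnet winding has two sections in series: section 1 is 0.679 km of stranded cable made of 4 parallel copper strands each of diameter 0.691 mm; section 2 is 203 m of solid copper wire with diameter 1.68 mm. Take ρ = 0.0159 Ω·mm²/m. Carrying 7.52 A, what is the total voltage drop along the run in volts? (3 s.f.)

65.1 V

ρ = 0.0159 Ω·mm²/m = 1.59×10^-8 Ω·m
Section 1: A_strand = π(3.4550e-04)² = 3.750e-07 m²; R₁ = ρL/(N·A_s) = (1.59×10^-8)(679)/(4×3.750e-07) = 7.197 Ω
Section 2: A = π(d/2)² = π(8.4000e-04 m)² = 2.217e-06 m²
R₂ = (1.59×10^-8)(203)/(2.217e-06) = 1.456 Ω
R = R₁ + R₂ = 8.653 Ω
V = IR = 7.52 × 8.653 = 65.1 V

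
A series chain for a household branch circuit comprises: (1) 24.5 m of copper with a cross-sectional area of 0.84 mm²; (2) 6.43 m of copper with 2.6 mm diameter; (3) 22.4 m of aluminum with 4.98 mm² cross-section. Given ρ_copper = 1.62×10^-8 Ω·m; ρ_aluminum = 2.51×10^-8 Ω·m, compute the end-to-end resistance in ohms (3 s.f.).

0.605 Ω

Seg 1: A = 0.84 mm² = 8.400e-07 m²
R_1 = (1.62×10^-8)(24.5)/(8.400e-07) = 0.4725 Ω
Seg 2: A = π(d/2)² = π(1.3000e-03 m)² = 5.309e-06 m²
R_2 = (1.62×10^-8)(6.43)/(5.309e-06) = 0.01962 Ω
Seg 3: A = 4.98 mm² = 4.980e-06 m²
R_3 = (2.51×10^-8)(22.4)/(4.980e-06) = 0.1129 Ω
R_total = R_1 + R_2 + R_3 = 0.605 Ω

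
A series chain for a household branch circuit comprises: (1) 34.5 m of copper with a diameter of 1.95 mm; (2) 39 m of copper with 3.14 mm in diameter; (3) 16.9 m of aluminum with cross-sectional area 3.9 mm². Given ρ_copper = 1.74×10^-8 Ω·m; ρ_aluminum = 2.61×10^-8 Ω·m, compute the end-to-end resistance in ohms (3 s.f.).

0.402 Ω

Seg 1: A = π(d/2)² = π(9.7500e-04 m)² = 2.986e-06 m²
R_1 = (1.74×10^-8)(34.5)/(2.986e-06) = 0.201 Ω
Seg 2: A = π(d/2)² = π(1.5700e-03 m)² = 7.744e-06 m²
R_2 = (1.74×10^-8)(39)/(7.744e-06) = 0.08763 Ω
Seg 3: A = 3.9 mm² = 3.900e-06 m²
R_3 = (2.61×10^-8)(16.9)/(3.900e-06) = 0.1131 Ω
R_total = R_1 + R_2 + R_3 = 0.402 Ω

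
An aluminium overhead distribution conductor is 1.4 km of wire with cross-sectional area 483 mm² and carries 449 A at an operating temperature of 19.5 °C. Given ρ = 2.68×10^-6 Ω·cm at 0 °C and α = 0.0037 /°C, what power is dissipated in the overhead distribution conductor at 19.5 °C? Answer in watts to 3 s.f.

16800 W

ρ = 2.68×10^-6 Ω·cm = 2.68×10^-8 Ω·m
A = 483 mm² = 4.830e-04 m²
R₍0₎ = ρL/A = (2.68×10^-8)(1400)/(4.830e-04) = 0.07768 Ω
R₍19.5₎ = R₍0₎(1 + αΔT) = 0.07768 × (1 + 0.0037×19.5) = 0.08329 Ω
P = I²R = (449)² × 0.08329 = 16800 W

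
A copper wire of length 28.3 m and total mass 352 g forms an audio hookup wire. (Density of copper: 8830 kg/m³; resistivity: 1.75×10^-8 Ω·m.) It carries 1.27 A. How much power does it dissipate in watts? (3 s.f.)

A = m/(density·L) = 0.352/(8830×28.3) = 1.4086e-06 m²
R = ρL/A = (1.75×10^-8)(28.3)/(1.4086e-06) = 0.3516 Ω
P = I²R = (1.27)² × 0.3516 = 0.567 W

0.567 W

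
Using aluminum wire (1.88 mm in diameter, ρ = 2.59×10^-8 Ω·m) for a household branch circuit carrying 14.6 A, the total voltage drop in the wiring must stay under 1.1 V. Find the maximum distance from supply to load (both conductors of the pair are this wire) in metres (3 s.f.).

A = π(d/2)² = π(9.4000e-04 m)² = 2.776e-06 m²
L_max = V_max·A/(2·ρI) = (1.1)(2.776e-06)/(2×2.59×10^-8×14.6) = 4.04 m

4.04 m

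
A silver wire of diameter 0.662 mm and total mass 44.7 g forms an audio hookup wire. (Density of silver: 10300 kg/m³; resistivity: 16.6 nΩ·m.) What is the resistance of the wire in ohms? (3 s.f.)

0.608 Ω

ρ = 16.6 nΩ·m = 1.66×10^-8 Ω·m
A = π(d/2)² = π(3.3100e-04 m)² = 3.4420e-07 m²
L = m/(density·A) = 0.0447/(10300×3.4420e-07) = 12.61 m
R = ρL/A = (1.66×10^-8)(12.61)/(3.4420e-07) = 0.608 Ω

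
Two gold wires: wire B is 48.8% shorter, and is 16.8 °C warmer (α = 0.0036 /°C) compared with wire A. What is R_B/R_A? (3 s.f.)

R ∝ ρL/d² with ρ ∝ (1+αΔT), so R_B/R_A = (1 − 48.8/100) × (1 + 0.0036×16.8)
= 0.512 × 1.06 = 0.543

0.543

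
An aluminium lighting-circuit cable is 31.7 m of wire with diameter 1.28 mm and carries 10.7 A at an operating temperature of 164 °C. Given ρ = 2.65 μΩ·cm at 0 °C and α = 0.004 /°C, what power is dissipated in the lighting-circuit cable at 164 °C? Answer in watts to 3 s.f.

124 W

ρ = 2.65 μΩ·cm = 2.65×10^-8 Ω·m
A = π(d/2)² = π(6.4000e-04 m)² = 1.287e-06 m²
R₍0₎ = ρL/A = (2.65×10^-8)(31.7)/(1.287e-06) = 0.6528 Ω
R₍164₎ = R₍0₎(1 + αΔT) = 0.6528 × (1 + 0.004×164) = 1.081 Ω
P = I²R = (10.7)² × 1.081 = 124 W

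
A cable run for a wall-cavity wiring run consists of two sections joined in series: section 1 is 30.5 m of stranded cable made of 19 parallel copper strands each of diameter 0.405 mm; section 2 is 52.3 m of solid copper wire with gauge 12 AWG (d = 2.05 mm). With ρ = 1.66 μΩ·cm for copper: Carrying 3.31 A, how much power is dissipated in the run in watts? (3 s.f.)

ρ = 1.66 μΩ·cm = 1.66×10^-8 Ω·m
Section 1: A_strand = π(2.0250e-04)² = 1.288e-07 m²; R₁ = ρL/(N·A_s) = (1.66×10^-8)(30.5)/(19×1.288e-07) = 0.2068 Ω
Section 2: A = π(2.05/2 mm)² = π(1.0250e-03 m)² = 3.301e-06 m²
R₂ = (1.66×10^-8)(52.3)/(3.301e-06) = 0.263 Ω
R = R₁ + R₂ = 0.4699 Ω
P = I²R = (3.31)² × 0.4699 = 5.15 W

5.15 W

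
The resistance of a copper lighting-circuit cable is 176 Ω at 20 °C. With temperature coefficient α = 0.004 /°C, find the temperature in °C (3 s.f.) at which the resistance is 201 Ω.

55.5 °C

R = R₀(1 + α(T − T₀)) ⇒ T = T₀ + (R/R₀ − 1)/α
T = 20 + (201/176 − 1)/0.004 = 20 + (0.142)/0.004 = 55.5 °C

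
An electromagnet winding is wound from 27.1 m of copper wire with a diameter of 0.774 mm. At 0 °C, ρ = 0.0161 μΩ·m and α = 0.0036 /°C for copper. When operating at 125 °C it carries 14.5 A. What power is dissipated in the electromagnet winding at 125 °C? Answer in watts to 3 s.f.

ρ = 0.0161 μΩ·m = 1.61×10^-8 Ω·m
A = π(d/2)² = π(3.8700e-04 m)² = 4.705e-07 m²
R₍0₎ = ρL/A = (1.61×10^-8)(27.1)/(4.705e-07) = 0.9273 Ω
R₍125₎ = R₍0₎(1 + αΔT) = 0.9273 × (1 + 0.0036×125) = 1.345 Ω
P = I²R = (14.5)² × 1.345 = 283 W

283 W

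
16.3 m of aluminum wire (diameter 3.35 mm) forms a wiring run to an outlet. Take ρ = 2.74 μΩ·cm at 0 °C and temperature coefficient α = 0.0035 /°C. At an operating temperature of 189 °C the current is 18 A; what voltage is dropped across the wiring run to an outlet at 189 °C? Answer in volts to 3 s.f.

1.52 V

ρ = 2.74 μΩ·cm = 2.74×10^-8 Ω·m
A = π(d/2)² = π(1.6750e-03 m)² = 8.814e-06 m²
R₍0₎ = ρL/A = (2.74×10^-8)(16.3)/(8.814e-06) = 0.05067 Ω
R₍189₎ = R₍0₎(1 + αΔT) = 0.05067 × (1 + 0.0035×189) = 0.08419 Ω
V = IR = 18 × 0.08419 = 1.52 V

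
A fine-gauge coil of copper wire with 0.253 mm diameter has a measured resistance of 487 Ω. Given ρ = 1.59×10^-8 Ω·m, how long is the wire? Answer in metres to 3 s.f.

1540 m

A = π(d/2)² = π(1.2650e-04 m)² = 5.027e-08 m²
L = RA/ρ = (487)(5.027e-08)/(1.59×10^-8) = 1540 m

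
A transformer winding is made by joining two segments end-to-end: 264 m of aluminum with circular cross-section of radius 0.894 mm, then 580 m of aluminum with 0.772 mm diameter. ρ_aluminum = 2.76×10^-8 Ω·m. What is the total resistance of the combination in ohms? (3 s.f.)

Segment 1: A = πr² = π(8.9400e-04 m)² = 2.511e-06 m²
R₁ = ρL/A = (2.76×10^-8)(264)/(2.511e-06) = 2.902 Ω
Segment 2: A = π(d/2)² = π(3.8600e-04 m)² = 4.681e-07 m²
R₂ = (2.76×10^-8)(580)/(4.681e-07) = 34.2 Ω
R = R₁ + R₂ = 37.1 Ω

37.1 Ω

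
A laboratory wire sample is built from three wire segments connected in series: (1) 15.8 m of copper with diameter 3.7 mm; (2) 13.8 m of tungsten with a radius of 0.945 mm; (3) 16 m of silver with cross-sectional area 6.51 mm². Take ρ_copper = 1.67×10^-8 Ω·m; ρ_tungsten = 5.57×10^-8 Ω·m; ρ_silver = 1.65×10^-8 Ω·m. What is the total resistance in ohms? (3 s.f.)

Seg 1: A = π(d/2)² = π(1.8500e-03 m)² = 1.075e-05 m²
R_1 = (1.67×10^-8)(15.8)/(1.075e-05) = 0.02454 Ω
Seg 2: A = πr² = π(9.4500e-04 m)² = 2.806e-06 m²
R_2 = (5.57×10^-8)(13.8)/(2.806e-06) = 0.274 Ω
Seg 3: A = 6.51 mm² = 6.510e-06 m²
R_3 = (1.65×10^-8)(16)/(6.510e-06) = 0.04055 Ω
R_total = R_1 + R_2 + R_3 = 0.339 Ω

0.339 Ω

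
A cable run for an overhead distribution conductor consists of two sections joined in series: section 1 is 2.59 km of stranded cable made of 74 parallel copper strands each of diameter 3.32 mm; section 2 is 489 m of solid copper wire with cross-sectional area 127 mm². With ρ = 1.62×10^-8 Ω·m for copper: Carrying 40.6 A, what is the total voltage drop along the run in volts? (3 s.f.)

5.19 V

Section 1: A_strand = π(1.6600e-03)² = 8.657e-06 m²; R₁ = ρL/(N·A_s) = (1.62×10^-8)(2590)/(74×8.657e-06) = 0.0655 Ω
Section 2: A = 127 mm² = 1.270e-04 m²
R₂ = (1.62×10^-8)(489)/(1.270e-04) = 0.06238 Ω
R = R₁ + R₂ = 0.1279 Ω
V = IR = 40.6 × 0.1279 = 5.19 V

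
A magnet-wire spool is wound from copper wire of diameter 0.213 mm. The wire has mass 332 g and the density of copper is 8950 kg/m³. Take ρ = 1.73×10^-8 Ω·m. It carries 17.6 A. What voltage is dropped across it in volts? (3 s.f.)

8900 V

A = π(d/2)² = π(1.0650e-04 m)² = 3.5633e-08 m²
L = m/(density·A) = 0.332/(8950×3.5633e-08) = 1041 m
R = ρL/A = (1.73×10^-8)(1041)/(3.5633e-08) = 505.4 Ω
V = IR = 17.6 × 505.4 = 8900 V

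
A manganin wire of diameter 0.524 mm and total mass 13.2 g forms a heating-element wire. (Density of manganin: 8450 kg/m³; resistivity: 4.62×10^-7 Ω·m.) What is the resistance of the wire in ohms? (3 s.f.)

A = π(d/2)² = π(2.6200e-04 m)² = 2.1565e-07 m²
L = m/(density·A) = 0.0132/(8450×2.1565e-07) = 7.244 m
R = ρL/A = (4.62×10^-7)(7.244)/(2.1565e-07) = 15.5 Ω

15.5 Ω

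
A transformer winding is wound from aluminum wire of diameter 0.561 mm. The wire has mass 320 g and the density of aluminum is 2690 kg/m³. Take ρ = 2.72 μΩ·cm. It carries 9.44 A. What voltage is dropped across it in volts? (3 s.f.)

ρ = 2.72 μΩ·cm = 2.72×10^-8 Ω·m
A = π(d/2)² = π(2.8050e-04 m)² = 2.4718e-07 m²
L = m/(density·A) = 0.32/(2690×2.4718e-07) = 481.3 m
R = ρL/A = (2.72×10^-8)(481.3)/(2.4718e-07) = 52.96 Ω
V = IR = 9.44 × 52.96 = 500 V

500 V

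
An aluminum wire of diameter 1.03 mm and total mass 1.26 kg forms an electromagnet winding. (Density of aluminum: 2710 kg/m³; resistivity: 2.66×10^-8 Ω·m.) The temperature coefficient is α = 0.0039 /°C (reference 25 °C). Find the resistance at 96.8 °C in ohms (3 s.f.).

A = π(d/2)² = π(5.1500e-04 m)² = 8.3323e-07 m²
L = m/(density·A) = 1.26/(2710×8.3323e-07) = 558 m
R = ρL/A = (2.66×10^-8)(558)/(8.3323e-07) = 17.81 Ω
R(96.8 °C) = 17.81 × (1 + 0.0039×71.8) = 22.8 Ω

22.8 Ω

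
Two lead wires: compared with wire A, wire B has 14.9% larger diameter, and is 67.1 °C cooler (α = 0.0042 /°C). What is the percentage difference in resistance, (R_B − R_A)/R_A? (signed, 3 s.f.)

-45.6%

R ∝ ρL/d² with ρ ∝ (1+αΔT), so R_B/R_A = (1 + 14.9/100)⁻² × (1 − 0.0042×67.1)
= 0.7575 × 0.7182 = 0.544
(R_B − R_A)/R_A = 0.544 − 1 = -45.6%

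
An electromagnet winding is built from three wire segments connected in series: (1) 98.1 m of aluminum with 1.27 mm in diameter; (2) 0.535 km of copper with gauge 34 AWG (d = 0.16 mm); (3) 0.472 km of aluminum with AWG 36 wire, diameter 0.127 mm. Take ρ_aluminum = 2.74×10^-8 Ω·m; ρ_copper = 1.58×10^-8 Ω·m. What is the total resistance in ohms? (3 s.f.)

1440 Ω

Seg 1: A = π(d/2)² = π(6.3500e-04 m)² = 1.267e-06 m²
R_1 = (2.74×10^-8)(98.1)/(1.267e-06) = 2.122 Ω
Seg 2: A = π(0.16/2 mm)² = π(8.0000e-05 m)² = 2.011e-08 m²
R_2 = (1.58×10^-8)(535)/(2.011e-08) = 420.4 Ω
Seg 3: A = π(0.127/2 mm)² = π(6.3500e-05 m)² = 1.267e-08 m²
R_3 = (2.74×10^-8)(472)/(1.267e-08) = 1021 Ω
R_total = R_1 + R_2 + R_3 = 1440 Ω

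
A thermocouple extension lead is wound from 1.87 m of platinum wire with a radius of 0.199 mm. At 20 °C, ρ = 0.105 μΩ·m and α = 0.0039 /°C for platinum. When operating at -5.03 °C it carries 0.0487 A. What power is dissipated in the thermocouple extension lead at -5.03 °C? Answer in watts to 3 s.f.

0.00338 W

ρ = 0.105 μΩ·m = 1.05×10^-7 Ω·m
A = πr² = π(1.9900e-04 m)² = 1.244e-07 m²
R₍20₎ = ρL/A = (1.05×10^-7)(1.87)/(1.244e-07) = 1.578 Ω
R₍-5.03₎ = R₍20₎(1 + αΔT) = 1.578 × (1 + 0.0039×-25) = 1.424 Ω
P = I²R = (0.0487)² × 1.424 = 0.00338 W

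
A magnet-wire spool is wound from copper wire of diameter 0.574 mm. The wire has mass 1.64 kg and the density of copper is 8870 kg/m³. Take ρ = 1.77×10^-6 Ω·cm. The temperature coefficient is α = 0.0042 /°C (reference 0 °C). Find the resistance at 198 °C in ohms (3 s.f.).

89.5 Ω

ρ = 1.77×10^-6 Ω·cm = 1.77×10^-8 Ω·m
A = π(d/2)² = π(2.8700e-04 m)² = 2.5877e-07 m²
L = m/(density·A) = 1.64/(8870×2.5877e-07) = 714.5 m
R = ρL/A = (1.77×10^-8)(714.5)/(2.5877e-07) = 48.87 Ω
R(198 °C) = 48.87 × (1 + 0.0042×198) = 89.5 Ω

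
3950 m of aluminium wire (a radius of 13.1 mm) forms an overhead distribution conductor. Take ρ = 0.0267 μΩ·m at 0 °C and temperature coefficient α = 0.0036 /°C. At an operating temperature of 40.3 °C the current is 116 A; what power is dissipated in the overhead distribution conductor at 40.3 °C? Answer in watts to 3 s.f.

3010 W

ρ = 0.0267 μΩ·m = 2.67×10^-8 Ω·m
A = πr² = π(1.3100e-02 m)² = 5.391e-04 m²
R₍0₎ = ρL/A = (2.67×10^-8)(3950)/(5.391e-04) = 0.1956 Ω
R₍40.3₎ = R₍0₎(1 + αΔT) = 0.1956 × (1 + 0.0036×40.3) = 0.224 Ω
P = I²R = (116)² × 0.224 = 3010 W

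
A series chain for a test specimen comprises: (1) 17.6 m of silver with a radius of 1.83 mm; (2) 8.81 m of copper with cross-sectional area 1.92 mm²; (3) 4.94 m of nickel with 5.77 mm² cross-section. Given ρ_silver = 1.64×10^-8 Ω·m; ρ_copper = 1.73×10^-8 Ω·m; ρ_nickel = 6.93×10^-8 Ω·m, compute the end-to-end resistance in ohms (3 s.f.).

0.166 Ω

Seg 1: A = πr² = π(1.8300e-03 m)² = 1.052e-05 m²
R_1 = (1.64×10^-8)(17.6)/(1.052e-05) = 0.02743 Ω
Seg 2: A = 1.92 mm² = 1.920e-06 m²
R_2 = (1.73×10^-8)(8.81)/(1.920e-06) = 0.07938 Ω
Seg 3: A = 5.77 mm² = 5.770e-06 m²
R_3 = (6.93×10^-8)(4.94)/(5.770e-06) = 0.05933 Ω
R_total = R_1 + R_2 + R_3 = 0.166 Ω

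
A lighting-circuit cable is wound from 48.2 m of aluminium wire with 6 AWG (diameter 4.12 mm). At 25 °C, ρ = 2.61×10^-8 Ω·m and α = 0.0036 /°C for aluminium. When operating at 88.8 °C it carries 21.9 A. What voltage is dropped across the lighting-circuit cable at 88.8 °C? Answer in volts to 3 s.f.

2.54 V

A = π(4.12/2 mm)² = π(2.0600e-03 m)² = 1.333e-05 m²
R₍25₎ = ρL/A = (2.61×10^-8)(48.2)/(1.333e-05) = 0.09436 Ω
R₍88.8₎ = R₍25₎(1 + αΔT) = 0.09436 × (1 + 0.0036×63.8) = 0.116 Ω
V = IR = 21.9 × 0.116 = 2.54 V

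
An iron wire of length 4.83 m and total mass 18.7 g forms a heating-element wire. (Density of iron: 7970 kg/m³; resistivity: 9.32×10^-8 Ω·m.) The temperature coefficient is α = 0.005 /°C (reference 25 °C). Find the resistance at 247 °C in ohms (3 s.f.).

A = m/(density·L) = 0.0187/(7970×4.83) = 4.8578e-07 m²
R = ρL/A = (9.32×10^-8)(4.83)/(4.8578e-07) = 0.9267 Ω
R(247 °C) = 0.9267 × (1 + 0.005×222) = 1.96 Ω

1.96 Ω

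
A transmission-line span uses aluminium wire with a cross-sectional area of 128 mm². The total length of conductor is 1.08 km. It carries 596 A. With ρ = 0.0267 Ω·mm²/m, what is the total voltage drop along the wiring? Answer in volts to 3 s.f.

ρ = 0.0267 Ω·mm²/m = 2.67×10^-8 Ω·m
A = 128 mm² = 1.280e-04 m²
R = ρL/A = (2.67×10^-8)(1080)/(1.280e-04) = 0.2253 Ω
V = IR = 596 × 0.2253 = 134 V

134 V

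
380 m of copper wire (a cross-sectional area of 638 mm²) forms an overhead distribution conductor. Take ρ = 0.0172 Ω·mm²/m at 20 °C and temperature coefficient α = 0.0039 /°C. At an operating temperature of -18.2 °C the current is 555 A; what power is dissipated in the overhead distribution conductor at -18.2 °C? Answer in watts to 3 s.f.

ρ = 0.0172 Ω·mm²/m = 1.72×10^-8 Ω·m
A = 638 mm² = 6.380e-04 m²
R₍20₎ = ρL/A = (1.72×10^-8)(380)/(6.380e-04) = 0.01024 Ω
R₍-18.2₎ = R₍20₎(1 + αΔT) = 0.01024 × (1 + 0.0039×-38.2) = 0.008718 Ω
P = I²R = (555)² × 0.008718 = 2690 W

2690 W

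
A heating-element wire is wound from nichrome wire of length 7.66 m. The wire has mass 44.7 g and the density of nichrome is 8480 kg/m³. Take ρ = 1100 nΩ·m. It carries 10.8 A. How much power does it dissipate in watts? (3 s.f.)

1430 W

ρ = 1100 nΩ·m = 1.10×10^-6 Ω·m
A = m/(density·L) = 0.0447/(8480×7.66) = 6.8815e-07 m²
R = ρL/A = (1.10×10^-6)(7.66)/(6.8815e-07) = 12.24 Ω
P = I²R = (10.8)² × 12.24 = 1430 W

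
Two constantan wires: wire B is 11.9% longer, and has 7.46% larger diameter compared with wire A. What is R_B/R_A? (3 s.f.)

0.969

R ∝ L/d², so R_B/R_A = (1 + 11.9/100) × (1 + 7.46/100)⁻²
= 1.119 × 0.866 = 0.969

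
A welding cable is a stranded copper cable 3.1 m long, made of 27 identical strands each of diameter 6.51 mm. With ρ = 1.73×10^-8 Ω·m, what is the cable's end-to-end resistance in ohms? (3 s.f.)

5.97×10^-5 Ω

A_strand = π(3.2550e-03 m)² = 3.329e-05 m²
R_strand = ρL/A = (1.73×10^-8)(3.1)/(3.329e-05) = 0.001611 Ω
R_total = R_strand/N = 0.001611/27 = 5.97×10^-5 Ω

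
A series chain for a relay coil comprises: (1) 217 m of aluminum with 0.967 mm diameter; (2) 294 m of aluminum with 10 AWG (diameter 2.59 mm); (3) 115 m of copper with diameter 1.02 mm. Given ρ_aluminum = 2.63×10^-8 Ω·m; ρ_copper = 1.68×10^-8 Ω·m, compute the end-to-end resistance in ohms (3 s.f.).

Seg 1: A = π(d/2)² = π(4.8350e-04 m)² = 7.344e-07 m²
R_1 = (2.63×10^-8)(217)/(7.344e-07) = 7.771 Ω
Seg 2: A = π(2.59/2 mm)² = π(1.2950e-03 m)² = 5.269e-06 m²
R_2 = (2.63×10^-8)(294)/(5.269e-06) = 1.468 Ω
Seg 3: A = π(d/2)² = π(5.1000e-04 m)² = 8.171e-07 m²
R_3 = (1.68×10^-8)(115)/(8.171e-07) = 2.364 Ω
R_total = R_1 + R_2 + R_3 = 11.6 Ω

11.6 Ω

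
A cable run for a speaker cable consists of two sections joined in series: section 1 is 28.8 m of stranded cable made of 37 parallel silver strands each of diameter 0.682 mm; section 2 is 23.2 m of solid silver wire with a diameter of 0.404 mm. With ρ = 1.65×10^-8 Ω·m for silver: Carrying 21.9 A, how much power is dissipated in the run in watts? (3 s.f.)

1450 W

Section 1: A_strand = π(3.4100e-04)² = 3.653e-07 m²; R₁ = ρL/(N·A_s) = (1.65×10^-8)(28.8)/(37×3.653e-07) = 0.03516 Ω
Section 2: A = π(d/2)² = π(2.0200e-04 m)² = 1.282e-07 m²
R₂ = (1.65×10^-8)(23.2)/(1.282e-07) = 2.986 Ω
R = R₁ + R₂ = 3.021 Ω
P = I²R = (21.9)² × 3.021 = 1450 W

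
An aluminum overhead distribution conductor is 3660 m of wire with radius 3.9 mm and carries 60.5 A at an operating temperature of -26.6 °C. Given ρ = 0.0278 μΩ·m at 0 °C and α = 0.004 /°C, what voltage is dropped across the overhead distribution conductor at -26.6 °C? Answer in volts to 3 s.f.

115 V

ρ = 0.0278 μΩ·m = 2.78×10^-8 Ω·m
A = πr² = π(3.9000e-03 m)² = 4.778e-05 m²
R₍0₎ = ρL/A = (2.78×10^-8)(3660)/(4.778e-05) = 2.129 Ω
R₍-26.6₎ = R₍0₎(1 + αΔT) = 2.129 × (1 + 0.004×-26.6) = 1.903 Ω
V = IR = 60.5 × 1.903 = 115 V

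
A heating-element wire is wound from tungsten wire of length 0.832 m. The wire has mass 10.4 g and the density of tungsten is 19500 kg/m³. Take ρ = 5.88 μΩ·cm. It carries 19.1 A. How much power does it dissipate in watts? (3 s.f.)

27.8 W

ρ = 5.88 μΩ·cm = 5.88×10^-8 Ω·m
A = m/(density·L) = 0.0104/(19500×0.832) = 6.4103e-07 m²
R = ρL/A = (5.88×10^-8)(0.832)/(6.4103e-07) = 0.07632 Ω
P = I²R = (19.1)² × 0.07632 = 27.8 W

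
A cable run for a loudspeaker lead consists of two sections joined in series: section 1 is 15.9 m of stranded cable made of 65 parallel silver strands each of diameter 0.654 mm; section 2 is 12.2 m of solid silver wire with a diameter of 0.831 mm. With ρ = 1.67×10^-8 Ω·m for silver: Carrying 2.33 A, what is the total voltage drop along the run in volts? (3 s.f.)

Section 1: A_strand = π(3.2700e-04)² = 3.359e-07 m²; R₁ = ρL/(N·A_s) = (1.67×10^-8)(15.9)/(65×3.359e-07) = 0.01216 Ω
Section 2: A = π(d/2)² = π(4.1550e-04 m)² = 5.424e-07 m²
R₂ = (1.67×10^-8)(12.2)/(5.424e-07) = 0.3757 Ω
R = R₁ + R₂ = 0.3878 Ω
V = IR = 2.33 × 0.3878 = 0.904 V

0.904 V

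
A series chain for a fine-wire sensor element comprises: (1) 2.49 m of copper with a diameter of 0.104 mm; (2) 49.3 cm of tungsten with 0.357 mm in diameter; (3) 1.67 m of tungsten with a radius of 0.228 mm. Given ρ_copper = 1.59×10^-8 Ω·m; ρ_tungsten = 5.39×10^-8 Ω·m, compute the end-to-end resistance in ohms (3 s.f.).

Seg 1: A = π(d/2)² = π(5.2000e-05 m)² = 8.495e-09 m²
R_1 = (1.59×10^-8)(2.49)/(8.495e-09) = 4.661 Ω
Seg 2: A = π(d/2)² = π(1.7850e-04 m)² = 1.001e-07 m²
R_2 = (5.39×10^-8)(0.493)/(1.001e-07) = 0.2655 Ω
Seg 3: A = πr² = π(2.2800e-04 m)² = 1.633e-07 m²
R_3 = (5.39×10^-8)(1.67)/(1.633e-07) = 0.5512 Ω
R_total = R_1 + R_2 + R_3 = 5.48 Ω

5.48 Ω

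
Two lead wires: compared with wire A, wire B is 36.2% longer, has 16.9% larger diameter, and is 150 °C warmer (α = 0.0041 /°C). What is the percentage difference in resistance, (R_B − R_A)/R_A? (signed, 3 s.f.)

R ∝ ρL/d² with ρ ∝ (1+αΔT), so R_B/R_A = (1 + 36.2/100) × (1 + 16.9/100)⁻² × (1 + 0.0041×150)
= 1.362 × 0.7318 × 1.615 = 1.61
(R_B − R_A)/R_A = 1.61 − 1 = 61.0%

61.0%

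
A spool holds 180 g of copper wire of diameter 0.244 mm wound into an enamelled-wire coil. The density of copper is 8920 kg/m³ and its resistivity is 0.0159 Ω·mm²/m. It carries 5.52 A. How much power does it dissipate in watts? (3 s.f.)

ρ = 0.0159 Ω·mm²/m = 1.59×10^-8 Ω·m
A = π(d/2)² = π(1.2200e-04 m)² = 4.6759e-08 m²
L = m/(density·A) = 0.18/(8920×4.6759e-08) = 431.6 m
R = ρL/A = (1.59×10^-8)(431.6)/(4.6759e-08) = 146.7 Ω
P = I²R = (5.52)² × 146.7 = 4470 W

4470 W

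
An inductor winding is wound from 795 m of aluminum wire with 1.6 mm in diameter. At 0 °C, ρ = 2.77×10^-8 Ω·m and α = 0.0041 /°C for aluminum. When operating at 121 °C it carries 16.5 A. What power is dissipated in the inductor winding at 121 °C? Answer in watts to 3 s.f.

4460 W

A = π(d/2)² = π(8.0000e-04 m)² = 2.011e-06 m²
R₍0₎ = ρL/A = (2.77×10^-8)(795)/(2.011e-06) = 10.95 Ω
R₍121₎ = R₍0₎(1 + αΔT) = 10.95 × (1 + 0.0041×121) = 16.39 Ω
P = I²R = (16.5)² × 16.39 = 4460 W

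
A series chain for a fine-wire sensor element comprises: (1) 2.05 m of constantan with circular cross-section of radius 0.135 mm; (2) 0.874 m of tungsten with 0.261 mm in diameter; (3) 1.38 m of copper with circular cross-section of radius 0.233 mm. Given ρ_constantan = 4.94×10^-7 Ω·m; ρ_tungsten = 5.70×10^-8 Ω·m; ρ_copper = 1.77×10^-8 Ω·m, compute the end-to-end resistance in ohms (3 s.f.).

18.8 Ω

Seg 1: A = πr² = π(1.3500e-04 m)² = 5.726e-08 m²
R_1 = (4.94×10^-7)(2.05)/(5.726e-08) = 17.69 Ω
Seg 2: A = π(d/2)² = π(1.3050e-04 m)² = 5.350e-08 m²
R_2 = (5.70×10^-8)(0.874)/(5.350e-08) = 0.9311 Ω
Seg 3: A = πr² = π(2.3300e-04 m)² = 1.706e-07 m²
R_3 = (1.77×10^-8)(1.38)/(1.706e-07) = 0.1432 Ω
R_total = R_1 + R_2 + R_3 = 18.8 Ω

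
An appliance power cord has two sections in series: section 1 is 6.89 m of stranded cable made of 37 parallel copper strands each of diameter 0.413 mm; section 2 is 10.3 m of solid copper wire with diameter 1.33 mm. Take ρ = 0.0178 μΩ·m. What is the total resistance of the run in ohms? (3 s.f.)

ρ = 0.0178 μΩ·m = 1.78×10^-8 Ω·m
Section 1: A_strand = π(2.0650e-04)² = 1.340e-07 m²; R₁ = ρL/(N·A_s) = (1.78×10^-8)(6.89)/(37×1.340e-07) = 0.02474 Ω
Section 2: A = π(d/2)² = π(6.6500e-04 m)² = 1.389e-06 m²
R₂ = (1.78×10^-8)(10.3)/(1.389e-06) = 0.132 Ω
R = R₁ + R₂ = 0.157 Ω

0.157 Ω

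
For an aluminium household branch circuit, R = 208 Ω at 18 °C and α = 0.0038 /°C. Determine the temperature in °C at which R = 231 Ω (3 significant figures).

47.1 °C

R = R₀(1 + α(T − T₀)) ⇒ T = T₀ + (R/R₀ − 1)/α
T = 18 + (231/208 − 1)/0.0038 = 18 + (0.1106)/0.0038 = 47.1 °C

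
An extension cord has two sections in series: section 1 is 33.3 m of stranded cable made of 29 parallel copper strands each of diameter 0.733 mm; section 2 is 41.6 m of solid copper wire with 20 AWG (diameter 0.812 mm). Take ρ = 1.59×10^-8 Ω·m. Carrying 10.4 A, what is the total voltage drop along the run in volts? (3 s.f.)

13.7 V

Section 1: A_strand = π(3.6650e-04)² = 4.220e-07 m²; R₁ = ρL/(N·A_s) = (1.59×10^-8)(33.3)/(29×4.220e-07) = 0.04327 Ω
Section 2: A = π(0.812/2 mm)² = π(4.0600e-04 m)² = 5.178e-07 m²
R₂ = (1.59×10^-8)(41.6)/(5.178e-07) = 1.277 Ω
R = R₁ + R₂ = 1.321 Ω
V = IR = 10.4 × 1.321 = 13.7 V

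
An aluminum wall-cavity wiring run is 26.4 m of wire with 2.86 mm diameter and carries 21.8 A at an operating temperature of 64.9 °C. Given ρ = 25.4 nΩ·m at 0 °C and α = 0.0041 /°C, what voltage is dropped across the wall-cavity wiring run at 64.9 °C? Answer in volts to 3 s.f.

ρ = 25.4 nΩ·m = 2.54×10^-8 Ω·m
A = π(d/2)² = π(1.4300e-03 m)² = 6.424e-06 m²
R₍0₎ = ρL/A = (2.54×10^-8)(26.4)/(6.424e-06) = 0.1044 Ω
R₍64.9₎ = R₍0₎(1 + αΔT) = 0.1044 × (1 + 0.0041×64.9) = 0.1322 Ω
V = IR = 21.8 × 0.1322 = 2.88 V

2.88 V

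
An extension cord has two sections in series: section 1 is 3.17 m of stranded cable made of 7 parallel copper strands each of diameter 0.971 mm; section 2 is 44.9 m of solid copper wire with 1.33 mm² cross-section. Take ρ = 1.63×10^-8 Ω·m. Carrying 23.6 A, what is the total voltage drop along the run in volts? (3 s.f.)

13.2 V

Section 1: A_strand = π(4.8550e-04)² = 7.405e-07 m²; R₁ = ρL/(N·A_s) = (1.63×10^-8)(3.17)/(7×7.405e-07) = 0.009968 Ω
Section 2: A = 1.33 mm² = 1.330e-06 m²
R₂ = (1.63×10^-8)(44.9)/(1.330e-06) = 0.5503 Ω
R = R₁ + R₂ = 0.5602 Ω
V = IR = 23.6 × 0.5602 = 13.2 V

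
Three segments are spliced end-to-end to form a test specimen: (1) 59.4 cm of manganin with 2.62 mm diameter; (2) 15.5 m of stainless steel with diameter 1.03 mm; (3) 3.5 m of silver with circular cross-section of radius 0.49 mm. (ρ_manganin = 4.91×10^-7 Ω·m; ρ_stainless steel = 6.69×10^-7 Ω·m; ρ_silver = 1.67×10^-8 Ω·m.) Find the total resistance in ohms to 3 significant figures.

Seg 1: A = π(d/2)² = π(1.3100e-03 m)² = 5.391e-06 m²
R_1 = (4.91×10^-7)(0.594)/(5.391e-06) = 0.0541 Ω
Seg 2: A = π(d/2)² = π(5.1500e-04 m)² = 8.332e-07 m²
R_2 = (6.69×10^-7)(15.5)/(8.332e-07) = 12.44 Ω
Seg 3: A = πr² = π(4.9000e-04 m)² = 7.543e-07 m²
R_3 = (1.67×10^-8)(3.5)/(7.543e-07) = 0.07749 Ω
R_total = R_1 + R_2 + R_3 = 12.6 Ω

12.6 Ω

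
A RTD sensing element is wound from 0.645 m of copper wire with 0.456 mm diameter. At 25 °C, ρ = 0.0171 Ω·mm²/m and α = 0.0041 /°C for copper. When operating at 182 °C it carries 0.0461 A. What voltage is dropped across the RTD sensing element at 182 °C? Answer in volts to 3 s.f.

ρ = 0.0171 Ω·mm²/m = 1.71×10^-8 Ω·m
A = π(d/2)² = π(2.2800e-04 m)² = 1.633e-07 m²
R₍25₎ = ρL/A = (1.71×10^-8)(0.645)/(1.633e-07) = 0.06754 Ω
R₍182₎ = R₍25₎(1 + αΔT) = 0.06754 × (1 + 0.0041×157) = 0.111 Ω
V = IR = 0.0461 × 0.111 = 0.00512 V

0.00512 V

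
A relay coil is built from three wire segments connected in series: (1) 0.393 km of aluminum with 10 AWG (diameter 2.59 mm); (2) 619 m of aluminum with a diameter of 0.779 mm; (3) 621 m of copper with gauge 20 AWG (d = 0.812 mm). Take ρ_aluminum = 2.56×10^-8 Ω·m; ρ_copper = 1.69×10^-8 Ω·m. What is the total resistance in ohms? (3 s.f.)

Seg 1: A = π(2.59/2 mm)² = π(1.2950e-03 m)² = 5.269e-06 m²
R_1 = (2.56×10^-8)(393)/(5.269e-06) = 1.91 Ω
Seg 2: A = π(d/2)² = π(3.8950e-04 m)² = 4.766e-07 m²
R_2 = (2.56×10^-8)(619)/(4.766e-07) = 33.25 Ω
Seg 3: A = π(0.812/2 mm)² = π(4.0600e-04 m)² = 5.178e-07 m²
R_3 = (1.69×10^-8)(621)/(5.178e-07) = 20.27 Ω
R_total = R_1 + R_2 + R_3 = 55.4 Ω

55.4 Ω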